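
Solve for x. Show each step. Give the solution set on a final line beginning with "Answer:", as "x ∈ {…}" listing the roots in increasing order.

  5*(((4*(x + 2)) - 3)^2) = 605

Step 1. [5*(((4*(x + 2)) - 3)^2) = 605] 5 out front; divide by 5. So div: ((4*(x + 2)) - 3)^2 = 121.
Step 2. [((4*(x + 2)) - 3)^2 = 121] 121 ≥ 0, LHS is (·)² — take ±√, so sqrt: (4*(x + 2)) - 3 = 11 or -11.
Step 3. [(4*(x + 2)) - 3 = 11 or -11] -3 is outermost — add 3 both sides ⇒ sub: 4*(x + 2) = 14 or -8.
Step 4. [4*(x + 2) = 14 or -8] leading coefficient 4: divide by 4, so div: x + 2 = 7/2 or -2.
Step 5. [x + 2 = 7/2 or -2] +2 is outermost — subtract 2 both sides. So sub: x = 3/2 or -4.

Answer: x ∈ {-4, 3/2}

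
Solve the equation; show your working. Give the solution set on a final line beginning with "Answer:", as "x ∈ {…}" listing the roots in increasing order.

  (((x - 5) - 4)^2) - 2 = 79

Step 1. [(((x - 5) - 4)^2) - 2 = 79] the outer -2 inverts by adding 2. So sub: ((x - 5) - 4)^2 = 81.
Step 2. [((x - 5) - 4)^2 = 81] 81 ≥ 0, LHS is (·)² — take ±√. So sqrt: (x - 5) - 4 = 9 or -9.
Step 3. [(x - 5) - 4 = 9 or -9] peel the -4: add 4 from each side ⇒ sub: x - 5 = 13 or -5.
Step 4. [x - 5 = 13 or -5] 5 comes off first (add 5). So sub: x = 18 or 0.

Answer: x ∈ {0, 18}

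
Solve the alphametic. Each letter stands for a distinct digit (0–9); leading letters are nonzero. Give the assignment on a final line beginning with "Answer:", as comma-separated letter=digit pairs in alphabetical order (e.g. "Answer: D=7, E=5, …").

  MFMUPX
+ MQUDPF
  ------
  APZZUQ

Step 1. [col 1: X + F ≡ Q (mod 10)] X=9 is one option consistent with column 1 (X + F ≡ Q (mod 10), carry-in 0) — take it ⇒ X=9.
Step 2. [col 1: X + F ≡ Q (mod 10)] column 1 (X + F ≡ Q (mod 10), carry-in 0) doesn't pin F yet; pick F=4 and continue ⇒ F=4.
Step 3. [col 1: X + F ≡ Q (mod 10)] in column 1 we have X+F≡Q with carry-in 0; given X=9, F=4 and digits 4,9 already taken and all letters distinct, that pins Q to 3, so Q=3.
Step 4. [col 2: P + P ≡ U (mod 10)] column 2 (P + P ≡ U (mod 10), carry-in 1) doesn't pin P yet; pick P=7 and continue ⇒ P=7.
Step 5. [col 2: P + P ≡ U (mod 10)] from column 2 (P=7, carry-in 1, digits 3,4,7,9 already taken and all letters distinct): U must equal 5, so U=5.
Step 6. [col 3: U + D ≡ Z (mod 10)] no forcing yet in column 3 (carry-in 1); D=0 is free and consistent — try it. So D=0.
Step 7. [col 3: U + D ≡ Z (mod 10)] column 3 reads U+D+carry(1)=Z with U=5, D=0; with digits 0,3,4,5,7,9 already taken and all letters distinct, the only value for Z is 6. So Z=6.
Step 8. [col 4: M + U ≡ Z (mod 10)] column 4: given U=5, Z=6, carry-in 0, and digits 0,3,4,5,6,7,9 already taken and all letters distinct, M+U≡Z (mod 10) forces M=1 ⇒ M=1.
Step 9. [col 6: M + M ≡ A (mod 10)] column 6 reads M+M+carry(0)=A with M=1; with digits 0,1,3,4,5,6,7,9 already taken and all letters distinct, the only value for A is 2, so A=2.

Answer: A=2, D=0, F=4, M=1, P=7, Q=3, U=5, X=9, Z=6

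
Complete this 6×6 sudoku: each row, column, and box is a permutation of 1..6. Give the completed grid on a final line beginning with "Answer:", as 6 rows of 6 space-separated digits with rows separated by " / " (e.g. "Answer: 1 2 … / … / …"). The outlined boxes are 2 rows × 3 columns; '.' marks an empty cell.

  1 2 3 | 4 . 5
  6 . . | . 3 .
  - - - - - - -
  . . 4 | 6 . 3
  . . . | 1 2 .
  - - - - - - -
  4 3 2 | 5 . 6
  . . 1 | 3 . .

Step 1. [r6c1∈{5}] only 5 remains possible at r6c1, so r6c1=5.
Step 2. [r4c3∈{5,6}] in col 3, 6 fits only at r4c3 ⇒ r4c3=6.
Step 3. [r6c6∈{2,4}] row 6 places 2 nowhere but r6c6. So r6c6=2.
Step 4. [r4c2∈{5}] r4c2 has the single candidate 5. So r4c2=5.
Step 5. [r3c2∈{1}] nothing but 1 survives at r3c2. So r3c2=1.
Step 6. [r3c5∈{5}] nothing but 5 survives at r3c5. So r3c5=5.
Step 7. [r2c6∈{1}] nothing but 1 survives at r2c6. So r2c6=1.
Step 8. [r4c1∈{3}] r4c1 is down to just 3 ⇒ r4c1=3.
Step 9. [r3c1∈{2}] r3c1 has the single candidate 2 ⇒ r3c1=2.
Step 10. [r2c2∈{4}] r2c2 is down to just 4 ⇒ r2c2=4.
Step 11. [r4c6∈{4}] only 4 remains possible at r4c6, so r4c6=4.
Step 12. [r5c5∈{1}] r5c5 is down to just 1. So r5c5=1.
Step 13. [r1c5∈{6}] r1c5 is down to just 6 ⇒ r1c5=6.
Step 14. [r2c3∈{5}] r2c3 has the single candidate 5. So r2c3=5.
Step 15. [r2c4∈{2}] r2c4's peers cover all but 2, so r2c4=2.
Step 16. [r6c2∈{6}] r6c2 is down to just 6, so r6c2=6.
Step 17. [r6c5∈{4}] nothing but 4 survives at r6c5, so r6c5=4.

Answer: 1 2 3 4 6 5 / 6 4 5 2 3 1 / 2 1 4 6 5 3 / 3 5 6 1 2 4 / 4 3 2 5 1 6 / 5 6 1 3 4 2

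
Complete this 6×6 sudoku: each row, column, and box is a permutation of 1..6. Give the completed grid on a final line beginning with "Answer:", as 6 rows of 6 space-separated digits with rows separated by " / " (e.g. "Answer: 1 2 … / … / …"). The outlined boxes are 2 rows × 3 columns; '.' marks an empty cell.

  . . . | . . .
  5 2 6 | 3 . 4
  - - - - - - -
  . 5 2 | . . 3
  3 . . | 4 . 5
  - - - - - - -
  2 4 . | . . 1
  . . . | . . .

Step 1. [r4c3∈{1}] only 1 remains possible at r4c3, so r4c3=1.
Step 2. [r6c5∈{2,3,4,5,6}] row 6 places 4 nowhere but r6c5. So r6c5=4.
Step 3. [r5c5∈{3,5,6}] in col 5, 3 fits only at r5c5, so r5c5=3.
Step 4. [r5c4∈{5,6}] 6 has one home in row 5: r5c4. So r5c4=6.
Step 5. [r1c5∈{1,2,5,6}] in col 5, 5 fits only at r1c5 ⇒ r1c5=5.
Step 6. [r4c2∈{6}] only 6 remains possible at r4c2 ⇒ r4c2=6.
Step 7. [r6c6∈{2}] nothing but 2 survives at r6c6 ⇒ r6c6=2.
Step 8. [r2c5∈{1}] r2c5 is down to just 1. So r2c5=1.
Step 9. [r1c3∈{3,4}] col 3 places 4 nowhere but r1c3. So r1c3=4.
Step 10. [r1c1∈{1}] r1c1 is down to just 1. So r1c1=1.
Step 11. [r6c3∈{3,5}] 3 has one home in col 3: r6c3 ⇒ r6c3=3.
Step 12. [r4c5∈{2}] only 2 remains possible at r4c5, so r4c5=2.
Step 13. [r6c4∈{5}] r6c4 has the single candidate 5 ⇒ r6c4=5.
Step 14. [r5c3∈{5}] nothing but 5 survives at r5c3 ⇒ r5c3=5.
Step 15. [r1c4∈{2}] r1c4 has the single candidate 2. So r1c4=2.
Step 16. [r3c5∈{6}] r3c5 is down to just 6, so r3c5=6.
Step 17. [r1c6∈{6}] r1c6 has the single candidate 6, so r1c6=6.
Step 18. [r1c2∈{3}] r1c2 has the single candidate 3. So r1c2=3.
Step 19. [r6c1∈{6}] nothing but 6 survives at r6c1, so r6c1=6.
Step 20. [r6c2∈{1}] r6c2 has the single candidate 1, so r6c2=1.
Step 21. [r3c4∈{1}] only 1 remains possible at r3c4, so r3c4=1.
Step 22. [r3c1∈{4}] nothing but 4 survives at r3c1. So r3c1=4.

Answer: 1 3 4 2 5 6 / 5 2 6 3 1 4 / 4 5 2 1 6 3 / 3 6 1 4 2 5 / 2 4 5 6 3 1 / 6 1 3 5 4 2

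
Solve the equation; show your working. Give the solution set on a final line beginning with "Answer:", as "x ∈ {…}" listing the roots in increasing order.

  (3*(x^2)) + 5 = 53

Step 1. [(3*(x^2)) + 5 = 53] +5 is outermost — subtract 5 both sides ⇒ sub: 3*(x^2) = 48.
Step 2. [3*(x^2) = 48] divide by the outer 3. So div: x^2 = 16.
Step 3. [x^2 = 16] √ both sides: 16 ≥ 0 gives two branches ⇒ sqrt: x = 4 or -4.

Answer: x ∈ {-4, 4}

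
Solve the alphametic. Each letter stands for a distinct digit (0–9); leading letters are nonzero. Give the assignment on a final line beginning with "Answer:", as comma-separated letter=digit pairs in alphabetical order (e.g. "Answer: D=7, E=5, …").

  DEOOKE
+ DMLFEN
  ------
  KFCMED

Step 1. [col 1: E + N ≡ D (mod 10)] several values work for N in column 1 (E + N ≡ D (mod 10), carry-in 0); try N=6, so N=6.
Step 2. [col 1: E + N ≡ D (mod 10)] no forcing yet in column 1 (carry-in 0); E=8 is free and consistent — try it, so E=8.
Step 3. [col 1: E + N ≡ D (mod 10)] column 1 reads E+N+carry(0)=D with E=8, N=6; with digits 6,8 already taken and all letters distinct, the only value for D is 4 ⇒ D=4.
Step 4. [col 2: K + E ≡ E (mod 10)] column 2 reads K+E+carry(1)=E with E=8; with digits 4,6,8 already taken and all letters distinct, the only value for K is 9. So K=9.
Step 5. [col 3: O + F ≡ M (mod 10)] no forcing yet in column 3 (carry-in 1); M=7 is free and consistent — try it, so M=7.
Step 6. [col 3: O + F ≡ M (mod 10)] F=5 is one option consistent with column 3 (O + F ≡ M (mod 10), carry-in 1) — take it ⇒ F=5.
Step 7. [col 3: O + F ≡ M (mod 10)] from column 3 (F=5, M=7, carry-in 1, digits 4,5,6,7,8,9 already taken and all letters distinct): O must equal 1. So O=1.
Step 8. [col 4: O + L ≡ C (mod 10)] column 4: given O=1, carry-in 0, and digits 1,4,5,6,7,8,9 already taken and all letters distinct, O+L≡C (mod 10) forces L=2, so L=2.
Step 9. [col 4: O + L ≡ C (mod 10)] column 4: given O=1, L=2, carry-in 0, and digits 1,2,4,5,6,7,8,9 already taken and all letters distinct, O+L≡C (mod 10) forces C=3 ⇒ C=3.

Answer: C=3, D=4, E=8, F=5, K=9, L=2, M=7, N=6, O=1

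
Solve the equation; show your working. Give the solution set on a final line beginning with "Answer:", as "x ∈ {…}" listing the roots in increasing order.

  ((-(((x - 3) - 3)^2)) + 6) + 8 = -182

Step 1. [((-(((x - 3) - 3)^2)) + 6) + 8 = -182] 8 comes off first (subtract 8) ⇒ sub: (-(((x - 3) - 3)^2)) + 6 = -190.
Step 2. [(-(((x - 3) - 3)^2)) + 6 = -190] 6 comes off first (subtract 6), so sub: -(((x - 3) - 3)^2) = -196.
Step 3. [-(((x - 3) - 3)^2) = -196] flip signs both sides, so neg: ((x - 3) - 3)^2 = 196.
Step 4. [((x - 3) - 3)^2 = 196] LHS squared, RHS 196 ≥ 0: apply √ (±) ⇒ sqrt: (x - 3) - 3 = 14 or -14.
Step 5. [(x - 3) - 3 = 14 or -14] the outer -3 inverts by adding 3. So sub: x - 3 = 17 or -11.
Step 6. [x - 3 = 17 or -11] peel the -3: add 3 from each side ⇒ sub: x = 20 or -8.

Answer: x ∈ {-8, 20}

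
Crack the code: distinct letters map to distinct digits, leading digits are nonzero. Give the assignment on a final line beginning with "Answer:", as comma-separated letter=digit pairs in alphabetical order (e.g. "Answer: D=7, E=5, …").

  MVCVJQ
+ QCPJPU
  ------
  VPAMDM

Step 1. [col 1: Q + U ≡ M (mod 10)] M=2 is one option consistent with column 1 (Q + U ≡ M (mod 10), carry-in 0) — take it ⇒ M=2.
Step 2. [col 1: Q + U ≡ M (mod 10)] no forcing yet in column 1 (carry-in 0); U=8 is free and consistent — try it, so U=8.
Step 3. [col 1: Q + U ≡ M (mod 10)] column 1: given U=8, M=2, carry-in 0, and digits 2,8 already taken and all letters distinct, Q+U≡M (mod 10) forces Q=4 ⇒ Q=4.
Step 4. [col 2: J + P ≡ D (mod 10)] no forcing yet in column 2 (carry-in 1); J=5 is free and consistent — try it, so J=5.
Step 5. [col 2: J + P ≡ D (mod 10)] column 2 (J + P ≡ D (mod 10), carry-in 1) doesn't pin D yet; pick D=3 and continue ⇒ D=3.
Step 6. [col 2: J + P ≡ D (mod 10)] column 2 reads J+P+carry(1)=D with J=5, D=3; with digits 2,3,4,5,8 already taken and all letters distinct, the only value for P is 7 ⇒ P=7.
Step 7. [col 3: V + J ≡ M (mod 10)] from column 3 (J=5, M=2, carry-in 1, digits 2,3,4,5,7,8 already taken and all letters distinct): V must equal 6, so V=6.
Step 8. [col 4: C + P ≡ A (mod 10)] column 4 reads C+P+carry(1)=A with P=7; with digits 2,3,4,5,6,7,8 already taken and all letters distinct, the only value for A is 9. So A=9.
Step 9. [col 4: C + P ≡ A (mod 10)] in column 4 we have C+P≡A with carry-in 1; given P=7, A=9 and digits 2,3,4,5,6,7,8,9 already taken and all letters distinct, that pins C to 1, so C=1.

Answer: A=9, C=1, D=3, J=5, M=2, P=7, Q=4, U=8, V=6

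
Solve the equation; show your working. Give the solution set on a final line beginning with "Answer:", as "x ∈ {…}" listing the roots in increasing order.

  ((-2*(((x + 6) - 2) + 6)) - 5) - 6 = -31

Step 1. [((-2*(((x + 6) - 2) + 6)) - 5) - 6 = -31] the outer -6 inverts by adding 6. So sub: (-2*(((x + 6) - 2) + 6)) - 5 = -25.
Step 2. [(-2*(((x + 6) - 2) + 6)) - 5 = -25] 5 comes off first (add 5), so sub: -2*(((x + 6) - 2) + 6) = -20.
Step 3. [-2*(((x + 6) - 2) + 6) = -20] leading coefficient -2: divide by -2 ⇒ div: ((x + 6) - 2) + 6 = 10.
Step 4. [((x + 6) - 2) + 6 = 10] subtract 6: x sits inside (… + 6). So sub: (x + 6) - 2 = 4.
Step 5. [(x + 6) - 2 = 4] add 2: x sits inside (… - 2). So sub: x + 6 = 6.
Step 6. [x + 6 = 6] subtract 6: x sits inside (… + 6). So sub: x = 0.

Answer: x ∈ {0}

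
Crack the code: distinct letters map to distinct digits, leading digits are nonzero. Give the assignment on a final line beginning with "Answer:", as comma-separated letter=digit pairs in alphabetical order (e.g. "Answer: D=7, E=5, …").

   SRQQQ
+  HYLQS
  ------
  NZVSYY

Step 1. [N] N is the leading digit of a 6-digit sum of two 5-digit numbers; the final carry is exactly 1, so N=1.
Step 2. [col 1: Q + S ≡ Y (mod 10)] S=8 is one option consistent with column 1 (Q + S ≡ Y (mod 10), carry-in 0) — take it, so S=8.
Step 3. [col 1: Q + S ≡ Y (mod 10)] several values work for Y in column 1 (Q + S ≡ Y (mod 10), carry-in 0); try Y=5 ⇒ Y=5.
Step 4. [col 1: Q + S ≡ Y (mod 10)] column 1: given S=8, Y=5, carry-in 0, and digits 1,5,8 already taken and all letters distinct, Q+S≡Y (mod 10) forces Q=7. So Q=7.
Step 5. [col 3: Q + L ≡ S (mod 10)] column 3 reads Q+L+carry(1)=S with Q=7, S=8; with digits 1,5,7,8 already taken and all letters distinct, the only value for L is 0, so L=0.
Step 6. [col 4: R + Y ≡ V (mod 10)] column 4 (R + Y ≡ V (mod 10), carry-in 0) doesn't pin R yet; pick R=9 and continue. So R=9.
Step 7. [col 4: R + Y ≡ V (mod 10)] from column 4 (R=9, Y=5, carry-in 0, digits 0,1,5,7,8,9 already taken and all letters distinct): V must equal 4, so V=4.
Step 8. [col 5: S + H ≡ Z (mod 10)] in column 5 we have S+H≡Z with carry-in 1; given S=8 and digits 0,1,4,5,7,8,9 already taken and all letters distinct, that pins Z to 2. So Z=2.
Step 9. [col 5: S + H ≡ Z (mod 10)] from column 5 (S=8, Z=2, carry-in 1, digits 0,1,2,4,5,7,8,9 already taken and all letters distinct): H must equal 3 ⇒ H=3.

Answer: H=3, L=0, N=1, Q=7, R=9, S=8, V=4, Y=5, Z=2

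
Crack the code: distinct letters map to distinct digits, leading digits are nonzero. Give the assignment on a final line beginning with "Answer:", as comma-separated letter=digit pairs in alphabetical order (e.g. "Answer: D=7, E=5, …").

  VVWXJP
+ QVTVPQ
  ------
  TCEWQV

Step 1. [col 1: P + Q ≡ V (mod 10)] no forcing yet in column 1 (carry-in 0); Q=2 is free and consistent — try it ⇒ Q=2.
Step 2. [col 1: P + Q ≡ V (mod 10)] several values work for P in column 1 (P + Q ≡ V (mod 10), carry-in 0); try P=3, so P=3.
Step 3. [col 1: P + Q ≡ V (mod 10)] column 1 reads P+Q+carry(0)=V with P=3, Q=2; with digits 2,3 already taken and all letters distinct, the only value for V is 5. So V=5.
Step 4. [col 2: J + P ≡ Q (mod 10)] column 2: given P=3, Q=2, carry-in 0, and digits 2,3,5 already taken and all letters distinct, J+P≡Q (mod 10) forces J=9. So J=9.
Step 5. [col 3: X + V ≡ W (mod 10)] X=0 is one option consistent with column 3 (X + V ≡ W (mod 10), carry-in 1) — take it ⇒ X=0.
Step 6. [col 3: X + V ≡ W (mod 10)] from column 3 (X=0, V=5, carry-in 1, digits 0,2,3,5,9 already taken and all letters distinct): W must equal 6, so W=6.
Step 7. [col 4: W + T ≡ E (mod 10)] column 4 (W + T ≡ E (mod 10), carry-in 0) doesn't pin E yet; pick E=4 and continue ⇒ E=4.
Step 8. [col 4: W + T ≡ E (mod 10)] column 4: given W=6, E=4, carry-in 0, and digits 0,2,3,4,5,6,9 already taken and all letters distinct, W+T≡E (mod 10) forces T=8, so T=8.
Step 9. [col 5: V + V ≡ C (mod 10)] column 5: given V=5, carry-in 1, and digits 0,2,3,4,5,6,8,9 already taken and all letters distinct, V+V≡C (mod 10) forces C=1. So C=1.

Answer: C=1, E=4, J=9, P=3, Q=2, T=8, V=5, W=6, X=0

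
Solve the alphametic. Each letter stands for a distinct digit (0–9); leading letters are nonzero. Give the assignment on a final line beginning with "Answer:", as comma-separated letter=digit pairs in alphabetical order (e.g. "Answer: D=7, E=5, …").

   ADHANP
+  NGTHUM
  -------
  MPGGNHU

Step 1. [col 1: P + M ≡ U (mod 10)] several values work for P in column 1 (P + M ≡ U (mod 10), carry-in 0); try P=3. So P=3.
Step 2. [col 1: P + M ≡ U (mod 10)] column 1 (P + M ≡ U (mod 10), carry-in 0) doesn't pin U yet; pick U=4 and continue ⇒ U=4.
Step 3. [col 1: P + M ≡ U (mod 10)] column 1 reads P+M+carry(0)=U with P=3, U=4; with digits 3,4 already taken and all letters distinct, the only value for M is 1 ⇒ M=1.
Step 4. [col 2: N + U ≡ H (mod 10)] column 2 (N + U ≡ H (mod 10), carry-in 0) doesn't pin H yet; pick H=2 and continue, so H=2.
Step 5. [col 2: N + U ≡ H (mod 10)] column 2: given U=4, H=2, carry-in 0, and digits 1,2,3,4 already taken and all letters distinct, N+U≡H (mod 10) forces N=8 ⇒ N=8.
Step 6. [col 3: A + H ≡ N (mod 10)] in column 3 we have A+H≡N with carry-in 1; given H=2, N=8 and digits 1,2,3,4,8 already taken and all letters distinct, that pins A to 5. So A=5.
Step 7. [col 4: H + T ≡ G (mod 10)] in column 4 we have H+T≡G with carry-in 0; given H=2 and digits 1,2,3,4,5,8 already taken and all letters distinct, that pins T to 7 ⇒ T=7.
Step 8. [col 4: H + T ≡ G (mod 10)] column 4 reads H+T+carry(0)=G with H=2, T=7; with digits 1,2,3,4,5,7,8 already taken and all letters distinct, the only value for G is 9, so G=9.
Step 9. [col 5: D + G ≡ G (mod 10)] from column 5 (G=9, carry-in 0, digits 1,2,3,4,5,7,8,9 already taken and all letters distinct): D must equal 0 ⇒ D=0.

Answer: A=5, D=0, G=9, H=2, M=1, N=8, P=3, T=7, U=4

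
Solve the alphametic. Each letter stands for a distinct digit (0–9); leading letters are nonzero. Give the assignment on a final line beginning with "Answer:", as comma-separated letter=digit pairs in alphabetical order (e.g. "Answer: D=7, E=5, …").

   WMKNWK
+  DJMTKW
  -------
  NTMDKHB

Step 1. [N] N is the leading digit of a 7-digit sum of two 6-digit numbers; the final carry is exactly 1, so N=1.
Step 2. [col 1: K + W ≡ B (mod 10)] several values work for W in column 1 (K + W ≡ B (mod 10), carry-in 0); try W=6. So W=6.
Step 3. [col 1: K + W ≡ B (mod 10)] several values work for B in column 1 (K + W ≡ B (mod 10), carry-in 0); try B=3. So B=3.
Step 4. [col 1: K + W ≡ B (mod 10)] in column 1 we have K+W≡B with carry-in 0; given W=6, B=3 and digits 1,3,6 already taken and all letters distinct, that pins K to 7 ⇒ K=7.
Step 5. [col 2: W + K ≡ H (mod 10)] column 2: given W=6, K=7, carry-in 1, and digits 1,3,6,7 already taken and all letters distinct, W+K≡H (mod 10) forces H=4, so H=4.
Step 6. [col 3: N + T ≡ K (mod 10)] column 3 reads N+T+carry(1)=K with N=1, K=7; with digits 1,3,4,6,7 already taken and all letters distinct, the only value for T is 5. So T=5.
Step 7. [col 4: K + M ≡ D (mod 10)] column 4 reads K+M+carry(0)=D with K=7; with digits 1,3,4,5,6,7 already taken and all letters distinct, the only value for M is 2. So M=2.
Step 8. [col 4: K + M ≡ D (mod 10)] column 4 reads K+M+carry(0)=D with K=7, M=2; with digits 1,2,3,4,5,6,7 already taken and all letters distinct, the only value for D is 9, so D=9.
Step 9. [col 5: M + J ≡ M (mod 10)] column 5: given M=2, carry-in 0, and digits 1,2,3,4,5,6,7,9 already taken and all letters distinct, M+J≡M (mod 10) forces J=0 ⇒ J=0.

Answer: B=3, D=9, H=4, J=0, K=7, M=2, N=1, T=5, W=6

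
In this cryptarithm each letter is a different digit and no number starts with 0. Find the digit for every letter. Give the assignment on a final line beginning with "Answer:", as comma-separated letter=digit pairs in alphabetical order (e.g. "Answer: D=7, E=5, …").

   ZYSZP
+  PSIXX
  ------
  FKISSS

Step 1. [F] the sum has 6 digits but both addends have 5; that extra leading digit F is the final carry, namely 1, so F=1.
Step 2. [col 1: P + X ≡ S (mod 10)] P=8 is one option consistent with column 1 (P + X ≡ S (mod 10), carry-in 0) — take it. So P=8.
Step 3. [col 1: P + X ≡ S (mod 10)] S=2 is one option consistent with column 1 (P + X ≡ S (mod 10), carry-in 0) — take it. So S=2.
Step 4. [col 1: P + X ≡ S (mod 10)] column 1: given P=8, S=2, carry-in 0, and digits 1,2,8 already taken and all letters distinct, P+X≡S (mod 10) forces X=4. So X=4.
Step 5. [col 2: Z + X ≡ S (mod 10)] from column 2 (X=4, S=2, carry-in 1, digits 1,2,4,8 already taken and all letters distinct): Z must equal 7 ⇒ Z=7.
Step 6. [col 3: S + I ≡ S (mod 10)] from column 3 (S=2, carry-in 1, digits 1,2,4,7,8 already taken and all letters distinct): I must equal 9. So I=9.
Step 7. [col 4: Y + S ≡ I (mod 10)] column 4 reads Y+S+carry(1)=I with S=2, I=9; with digits 1,2,4,7,8,9 already taken and all letters distinct, the only value for Y is 6. So Y=6.
Step 8. [col 5: Z + P ≡ K (mod 10)] column 5: given Z=7, P=8, carry-in 0, and digits 1,2,4,6,7,8,9 already taken and all letters distinct, Z+P≡K (mod 10) forces K=5 ⇒ K=5.

Answer: F=1, I=9, K=5, P=8, S=2, X=4, Y=6, Z=7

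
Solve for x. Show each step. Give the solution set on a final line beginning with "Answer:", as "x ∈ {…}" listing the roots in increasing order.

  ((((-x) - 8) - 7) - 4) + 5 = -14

Step 1. [((((-x) - 8) - 7) - 4) + 5 = -14] subtract 5: x sits inside (… + 5) ⇒ sub: (((-x) - 8) - 7) - 4 = -19.
Step 2. [(((-x) - 8) - 7) - 4 = -19] 4 comes off first (add 4) ⇒ sub: ((-x) - 8) - 7 = -15.
Step 3. [((-x) - 8) - 7 = -15] -7 is outermost — add 7 both sides ⇒ sub: (-x) - 8 = -8.
Step 4. [(-x) - 8 = -8] the outer -8 inverts by adding 8. So sub: -x = 0.
Step 5. [-x = 0] leading − — multiply by −1. So neg: x = 0.

Answer: x ∈ {0}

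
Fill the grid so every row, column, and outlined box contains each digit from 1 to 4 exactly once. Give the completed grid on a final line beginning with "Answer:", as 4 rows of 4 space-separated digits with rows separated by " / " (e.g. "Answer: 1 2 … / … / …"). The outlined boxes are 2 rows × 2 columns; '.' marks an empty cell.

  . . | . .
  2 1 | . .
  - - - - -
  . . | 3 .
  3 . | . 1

Step 1. [r2c3∈{4}] r2c3's peers cover all but 4. So r2c3=4.
Step 2. [r4c2∈{2,4}] r4c2 is the only open cell in row 4 admitting 4, so r4c2=4.
Step 3. [r4c3∈{2}] r4c3's peers cover all but 2 ⇒ r4c3=2.
Step 4. [r1c4∈{2,3}] row 1 places 2 nowhere but r1c4. So r1c4=2.
Step 5. [r2c4∈{3}] nothing but 3 survives at r2c4. So r2c4=3.
Step 6. [r1c2∈{3}] only 3 remains possible at r1c2. So r1c2=3.
Step 7. [r3c4∈{4}] r3c4 has the single candidate 4, so r3c4=4.
Step 8. [r3c2∈{2}] nothing but 2 survives at r3c2 ⇒ r3c2=2.
Step 9. [r3c1∈{1}] r3c1's peers cover all but 1 ⇒ r3c1=1.
Step 10. [r1c1∈{4}] r1c1 is down to just 4. So r1c1=4.
Step 11. [r1c3∈{1}] r1c3's peers cover all but 1 ⇒ r1c3=1.

Answer: 4 3 1 2 / 2 1 4 3 / 1 2 3 4 / 3 4 2 1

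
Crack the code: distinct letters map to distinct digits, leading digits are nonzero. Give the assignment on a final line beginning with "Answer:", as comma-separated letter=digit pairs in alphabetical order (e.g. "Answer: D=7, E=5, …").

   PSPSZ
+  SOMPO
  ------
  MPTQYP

Step 1. [col 1: Z + O ≡ P (mod 10)] Z=2 is one option consistent with column 1 (Z + O ≡ P (mod 10), carry-in 0) — take it, so Z=2.
Step 2. [col 1: Z + O ≡ P (mod 10)] no forcing yet in column 1 (carry-in 0); P=6 is free and consistent — try it ⇒ P=6.
Step 3. [M] adding two 5-digit numbers gives at most 5+1 digits, and here it does — M is that final carry and must be 1, so M=1.
Step 4. [col 1: Z + O ≡ P (mod 10)] column 1 reads Z+O+carry(0)=P with Z=2, P=6; with digits 1,2,6 already taken and all letters distinct, the only value for O is 4 ⇒ O=4.
Step 5. [col 2: S + P ≡ Y (mod 10)] several values work for S in column 2 (S + P ≡ Y (mod 10), carry-in 0); try S=9. So S=9.
Step 6. [col 2: S + P ≡ Y (mod 10)] column 2: given S=9, P=6, carry-in 0, and digits 1,2,4,6,9 already taken and all letters distinct, S+P≡Y (mod 10) forces Y=5 ⇒ Y=5.
Step 7. [col 3: P + M ≡ Q (mod 10)] in column 3 we have P+M≡Q with carry-in 1; given P=6, M=1 and digits 1,2,4,5,6,9 already taken and all letters distinct, that pins Q to 8, so Q=8.
Step 8. [col 4: S + O ≡ T (mod 10)] column 4: given S=9, O=4, carry-in 0, and digits 1,2,4,5,6,8,9 already taken and all letters distinct, S+O≡T (mod 10) forces T=3, so T=3.

Answer: M=1, O=4, P=6, Q=8, S=9, T=3, Y=5, Z=2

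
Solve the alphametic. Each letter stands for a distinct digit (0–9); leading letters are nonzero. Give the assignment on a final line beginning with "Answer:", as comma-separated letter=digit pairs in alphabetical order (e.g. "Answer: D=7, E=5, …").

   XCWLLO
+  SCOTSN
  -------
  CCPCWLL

Step 1. [col 1: O + N ≡ L (mod 10)] several values work for O in column 1 (O + N ≡ L (mod 10), carry-in 0); try O=6. So O=6.
Step 2. [C] adding two 6-digit numbers gives at most 6+1 digits, and here it does — C is that final carry and must be 1, so C=1.
Step 3. [col 1: O + N ≡ L (mod 10)] L=4 is one option consistent with column 1 (O + N ≡ L (mod 10), carry-in 0) — take it. So L=4.
Step 4. [col 1: O + N ≡ L (mod 10)] from column 1 (O=6, L=4, carry-in 0, digits 1,4,6 already taken and all letters distinct): N must equal 8. So N=8.
Step 5. [col 2: L + S ≡ L (mod 10)] column 2: given L=4, carry-in 1, and digits 1,4,6,8 already taken and all letters distinct, L+S≡L (mod 10) forces S=9, so S=9.
Step 6. [col 3: L + T ≡ W (mod 10)] column 3 (L + T ≡ W (mod 10), carry-in 1) doesn't pin W yet; pick W=5 and continue, so W=5.
Step 7. [col 3: L + T ≡ W (mod 10)] in column 3 we have L+T≡W with carry-in 1; given L=4, W=5 and digits 1,4,5,6,8,9 already taken and all letters distinct, that pins T to 0, so T=0.
Step 8. [col 5: C + C ≡ P (mod 10)] column 5 reads C+C+carry(1)=P with C=1; with digits 0,1,4,5,6,8,9 already taken and all letters distinct, the only value for P is 3. So P=3.
Step 9. [col 6: X + S ≡ C (mod 10)] from column 6 (S=9, C=1, carry-in 0, digits 0,1,3,4,5,6,8,9 already taken and all letters distinct): X must equal 2, so X=2.

Answer: C=1, L=4, N=8, O=6, P=3, S=9, T=0, W=5, X=2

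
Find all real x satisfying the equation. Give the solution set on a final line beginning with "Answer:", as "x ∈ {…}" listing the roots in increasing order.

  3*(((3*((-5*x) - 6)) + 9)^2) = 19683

Step 1. [3*(((3*((-5*x) - 6)) + 9)^2) = 19683] LHS = 3·(…); ÷3 both sides ⇒ div: ((3*((-5*x) - 6)) + 9)^2 = 6561.
Step 2. [((3*((-5*x) - 6)) + 9)^2 = 6561] 6561 ≥ 0, LHS is (·)² — take ±√, so sqrt: (3*((-5*x) - 6)) + 9 = 81 or -81.
Step 3. [(3*((-5*x) - 6)) + 9 = 81 or -81] common factor 3 (LHS and 81 or -81) — divide through. So factor: ((-5*x) - 6) + 3 = 27 or -27.
Step 4. [((-5*x) - 6) + 3 = 27 or -27] peel the +3: subtract 3 from each side ⇒ sub: (-5*x) - 6 = 24 or -30.
Step 5. [(-5*x) - 6 = 24 or -30] -6 is outermost — add 6 both sides. So sub: -5*x = 30 or -24.
Step 6. [-5*x = 30 or -24] LHS = -5·(…); ÷-5 both sides, so div: x = -6 or 24/5.

Answer: x ∈ {-6, 24/5}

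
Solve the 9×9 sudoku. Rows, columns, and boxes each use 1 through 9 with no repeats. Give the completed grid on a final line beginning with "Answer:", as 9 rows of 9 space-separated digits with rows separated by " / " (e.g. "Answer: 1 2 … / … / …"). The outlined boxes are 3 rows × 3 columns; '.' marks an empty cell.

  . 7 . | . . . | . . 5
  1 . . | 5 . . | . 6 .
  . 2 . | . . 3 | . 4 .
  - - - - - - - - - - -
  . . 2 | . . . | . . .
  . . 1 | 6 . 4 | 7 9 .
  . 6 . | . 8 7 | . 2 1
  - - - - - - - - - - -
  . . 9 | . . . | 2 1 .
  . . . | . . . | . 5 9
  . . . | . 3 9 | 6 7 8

Step 1. [r8c3∈{3,4,6,7,8}] 7 has one home in col 3: r8c3, so r8c3=7.
Step 2. [r5c9∈{3}] r5c9's peers cover all but 3, so r5c9=3.
Step 3. [r7c9∈{4}] only 4 remains possible at r7c9 ⇒ r7c9=4.
Step 4. [r1c8∈{3,8}] col 8 places 3 nowhere but r1c8, so r1c8=3.
Step 5. [r4c1∈{3,4,5,7,8,9}] row 4 places 7 nowhere but r4c1 ⇒ r4c1=7.
Step 6. [r5c5∈{2,5}] in row 5, 2 fits only at r5c5, so r5c5=2.
Step 7. [r3c9∈{7}] r3c9's peers cover all but 7 ⇒ r3c9=7.
Step 8. [r2c5∈{4,7,9}] in row 2, 7 fits only at r2c5 ⇒ r2c5=7.
Step 9. [r4c8∈{8}] only 8 remains possible at r4c8 ⇒ r4c8=8.
Step 10. [r8c7∈{3}] r8c7's peers cover all but 3, so r8c7=3.
Step 11. [r7c4∈{7,8}] 7 has one home in row 7: r7c4 ⇒ r7c4=7.
Step 12. [r7c2∈{3,5,8}] within box 8, every 5-candidate lies in row 7 ⇒ r7c2≠5.
Step 13. [r7c1∈{3,5,6,8}] the only places for 5 in box 8 are along row 7, so r7c1≠5.
Step 14. [r1c1∈{4,6,8,9}] 6 in box 7 is pinned to col 1. So r1c1≠6.
Step 15. [r6c1∈{3,4,5,9}] box 4 has a naked pair {5,8} at r5c1 and r5c2. So r6c1≠5.
Step 16. [r2c9∈{2}] only 2 remains possible at r2c9. So r2c9=2.
Step 17. [r2c6∈{8}] nothing but 8 survives at r2c6 ⇒ r2c6=8.
Step 18. [r8c4∈{1,2,4,8}] r8c4 is the only open cell in col 4 admitting 8, so r8c4=8.
Step 19. [r2c7∈{9}] r2c7's peers cover all but 9. So r2c7=9.
Step 20. [r4c2∈{3,4,5,9}] 9 has one home in col 2: r4c2 ⇒ r4c2=9.
Step 21. [r6c4∈{3,9}] across row 6, 9 lands solely at r6c4. So r6c4=9.
Step 22. [r3c4∈{1}] r3c4 has the single candidate 1 ⇒ r3c4=1.
Step 23. [r3c7∈{8}] r3c7 has the single candidate 8 ⇒ r3c7=8.
Step 24. [r9c2∈{1,4,5}] row 9 places 1 nowhere but r9c2, so r9c2=1.
Step 25. [r8c2∈{4}] r8c2's peers cover all but 4. So r8c2=4.
Step 26. [r1c5∈{4,6,9}] col 5 places 4 nowhere but r1c5, so r1c5=4.
Step 27. [r9c3∈{5}] only 5 remains possible at r9c3. So r9c3=5.
Step 28. [r3c1∈{5,6,9}] in row 3, 5 fits only at r3c1, so r3c1=5.
Step 29. [r5c1∈{8}] r5c1 has the single candidate 8. So r5c1=8.
Step 30. [r6c1∈{3,4}] 4 has one home in col 1: r6c1, so r6c1=4.
Step 31. [r9c1∈{2}] r9c1 has the single candidate 2. So r9c1=2.
Step 32. [r8c1∈{6}] r8c1's peers cover all but 6, so r8c1=6.
Step 33. [r3c3∈{6}] r3c3 has the single candidate 6, so r3c3=6.
Step 34. [r8c5∈{1}] r8c5's peers cover all but 1 ⇒ r8c5=1.
Step 35. [r4c5∈{5}] only 5 remains possible at r4c5, so r4c5=5.
Step 36. [r1c6∈{2,6}] in row 1, 6 fits only at r1c6, so r1c6=6.
Step 37. [r2c2∈{3}] only 3 remains possible at r2c2 ⇒ r2c2=3.
Step 38. [r4c9∈{6}] r4c9's peers cover all but 6. So r4c9=6.
Step 39. [r7c1∈{3}] r7c1's peers cover all but 3. So r7c1=3.
Step 40. [r2c3∈{4}] nothing but 4 survives at r2c3. So r2c3=4.
Step 41. [r7c6∈{5}] r7c6's peers cover all but 5. So r7c6=5.
Step 42. [r6c7∈{5}] nothing but 5 survives at r6c7, so r6c7=5.
Step 43. [r4c6∈{1}] r4c6 has the single candidate 1. So r4c6=1.
Step 44. [r1c3∈{8}] only 8 remains possible at r1c3, so r1c3=8.
Step 45. [r4c4∈{3}] r4c4 has the single candidate 3. So r4c4=3.
Step 46. [r9c4∈{4}] r9c4 has the single candidate 4 ⇒ r9c4=4.
Step 47. [r4c7∈{4}] r4c7 has the single candidate 4. So r4c7=4.
Step 48. [r6c3∈{3}] nothing but 3 survives at r6c3, so r6c3=3.
Step 49. [r1c4∈{2}] nothing but 2 survives at r1c4. So r1c4=2.
Step 50. [r8c6∈{2}] r8c6's peers cover all but 2, so r8c6=2.
Step 51. [r7c2∈{8}] only 8 remains possible at r7c2 ⇒ r7c2=8.
Step 52. [r3c5∈{9}] nothing but 9 survives at r3c5. So r3c5=9.
Step 53. [r5c2∈{5}] only 5 remains possible at r5c2, so r5c2=5.
Step 54. [r1c7∈{1}] only 1 remains possible at r1c7, so r1c7=1.
Step 55. [r1c1∈{9}] only 9 remains possible at r1c1. So r1c1=9.
Step 56. [r7c5∈{6}] r7c5 has the single candidate 6, so r7c5=6.

Answer: 9 7 8 2 4 6 1 3 5 / 1 3 4 5 7 8 9 6 2 / 5 2 6 1 9 3 8 4 7 / 7 9 2 3 5 1 4 8 6 / 8 5 1 6 2 4 7 9 3 / 4 6 3 9 8 7 5 2 1 / 3 8 9 7 6 5 2 1 4 / 6 4 7 8 1 2 3 5 9 / 2 1 5 4 3 9 6 7 8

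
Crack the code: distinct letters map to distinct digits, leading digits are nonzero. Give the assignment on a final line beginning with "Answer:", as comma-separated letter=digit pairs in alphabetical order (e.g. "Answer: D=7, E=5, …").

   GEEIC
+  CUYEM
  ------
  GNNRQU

Step 1. [G] the sum has 6 digits but both addends have 5; that extra leading digit G is the final carry, namely 1, so G=1.
Step 2. [col 1: C + M ≡ U (mod 10)] M=6 is one option consistent with column 1 (C + M ≡ U (mod 10), carry-in 0) — take it ⇒ M=6.
Step 3. [col 1: C + M ≡ U (mod 10)] no forcing yet in column 1 (carry-in 0); C=8 is free and consistent — try it, so C=8.
Step 4. [col 1: C + M ≡ U (mod 10)] column 1 reads C+M+carry(0)=U with C=8, M=6; with digits 1,6,8 already taken and all letters distinct, the only value for U is 4 ⇒ U=4.
Step 5. [col 2: I + E ≡ Q (mod 10)] E=5 is one option consistent with column 2 (I + E ≡ Q (mod 10), carry-in 1) — take it. So E=5.
Step 6. [col 2: I + E ≡ Q (mod 10)] column 2 (I + E ≡ Q (mod 10), carry-in 1) doesn't pin Q yet; pick Q=9 and continue. So Q=9.
Step 7. [col 2: I + E ≡ Q (mod 10)] from column 2 (E=5, Q=9, carry-in 1, digits 1,4,5,6,8,9 already taken and all letters distinct): I must equal 3 ⇒ I=3.
Step 8. [col 3: E + Y ≡ R (mod 10)] column 3 (E + Y ≡ R (mod 10), carry-in 0) doesn't pin Y yet; pick Y=7 and continue, so Y=7.
Step 9. [col 3: E + Y ≡ R (mod 10)] from column 3 (E=5, Y=7, carry-in 0, digits 1,3,4,5,6,7,8,9 already taken and all letters distinct): R must equal 2 ⇒ R=2.
Step 10. [col 4: E + U ≡ N (mod 10)] in column 4 we have E+U≡N with carry-in 1; given E=5, U=4 and digits 1,2,3,4,5,6,7,8,9 already taken and all letters distinct, that pins N to 0, so N=0.

Answer: C=8, E=5, G=1, I=3, M=6, N=0, Q=9, R=2, U=4, Y=7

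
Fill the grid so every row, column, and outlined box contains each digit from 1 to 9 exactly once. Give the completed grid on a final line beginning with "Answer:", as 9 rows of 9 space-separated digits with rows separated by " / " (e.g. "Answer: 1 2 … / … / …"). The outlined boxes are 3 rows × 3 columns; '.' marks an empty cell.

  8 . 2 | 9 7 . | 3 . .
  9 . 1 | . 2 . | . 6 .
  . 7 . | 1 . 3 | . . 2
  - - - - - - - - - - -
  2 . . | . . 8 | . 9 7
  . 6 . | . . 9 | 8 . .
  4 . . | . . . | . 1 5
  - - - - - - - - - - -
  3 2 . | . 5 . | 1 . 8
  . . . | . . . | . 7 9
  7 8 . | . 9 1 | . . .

Step 1. [r7c8∈{4}] r7c8 has the single candidate 4 ⇒ r7c8=4.
Step 2. [r2c9∈{4}] r2c9's peers cover all but 4 ⇒ r2c9=4.
Step 3. [r1c6∈{4,5,6}] 6 has one home in row 1: r1c6. So r1c6=6.
Step 4. [r8c6∈{2,4}] 4 has one home in col 6: r8c6 ⇒ r8c6=4.
Step 5. [r9c9∈{3,6}] in col 9, 6 fits only at r9c9. So r9c9=6.
Step 6. [r1c8∈{5}] nothing but 5 survives at r1c8 ⇒ r1c8=5.
Step 7. [r6c6∈{2,7}] across col 6, 2 lands solely at r6c6, so r6c6=2.
Step 8. [r5c9∈{3}] only 3 remains possible at r5c9, so r5c9=3.
Step 9. [r3c5∈{4,8}] in box 2, 4 fits only at r3c5 ⇒ r3c5=4.
Step 10. [r6c3∈{3,7,8,9}] row 6 places 8 nowhere but r6c3. So r6c3=8.
Step 11. [r4c3∈{3,5}] across col 3, 3 lands solely at r4c3, so r4c3=3.
Step 12. [r6c4∈{3,6,7}] in row 6, 7 fits only at r6c4 ⇒ r6c4=7.
Step 13. [r7c4∈{6}] r7c4 is down to just 6 ⇒ r7c4=6.
Step 14. [r6c5∈{3,6}] in row 6, 3 fits only at r6c5, so r6c5=3.
Step 15. [r8c4∈{2,3,8}] 3 has one home in row 8: r8c4 ⇒ r8c4=3.
Step 16. [r8c7∈{2,5}] across row 8, 2 lands solely at r8c7 ⇒ r8c7=2.
Step 17. [r4c5∈{1,6}] r4c5 is the only open cell in col 5 admitting 6. So r4c5=6.
Step 18. [r4c2∈{1,5}] in row 4, 1 fits only at r4c2 ⇒ r4c2=1.
Step 19. [r8c2∈{5}] r8c2's peers cover all but 5, so r8c2=5.
Step 20. [r4c4∈{4,5}] in row 4, 5 fits only at r4c4 ⇒ r4c4=5.
Step 21. [r8c3∈{6}] only 6 remains possible at r8c3. So r8c3=6.
Step 22. [r3c3∈{5}] r3c3 has the single candidate 5, so r3c3=5.
Step 23. [r2c2∈{3}] r2c2 is down to just 3. So r2c2=3.
Step 24. [r5c3∈{7}] r5c3 has the single candidate 7. So r5c3=7.
Step 25. [r9c7∈{5}] nothing but 5 survives at r9c7 ⇒ r9c7=5.
Step 26. [r3c8∈{8}] r3c8's peers cover all but 8 ⇒ r3c8=8.
Step 27. [r1c9∈{1}] r1c9's peers cover all but 1 ⇒ r1c9=1.
Step 28. [r9c8∈{3}] r9c8's peers cover all but 3, so r9c8=3.
Step 29. [r7c6∈{7}] r7c6 has the single candidate 7, so r7c6=7.
Step 30. [r8c1∈{1}] r8c1 has the single candidate 1, so r8c1=1.
Step 31. [r8c5∈{8}] only 8 remains possible at r8c5, so r8c5=8.
Step 32. [r2c4∈{8}] r2c4 is down to just 8, so r2c4=8.
Step 33. [r2c7∈{7}] only 7 remains possible at r2c7, so r2c7=7.
Step 34. [r5c8∈{2}] r5c8's peers cover all but 2 ⇒ r5c8=2.
Step 35. [r5c1∈{5}] r5c1 is down to just 5 ⇒ r5c1=5.
Step 36. [r7c3∈{9}] r7c3 has the single candidate 9. So r7c3=9.
Step 37. [r3c7∈{9}] only 9 remains possible at r3c7 ⇒ r3c7=9.
Step 38. [r6c2∈{9}] nothing but 9 survives at r6c2 ⇒ r6c2=9.
Step 39. [r1c2∈{4}] nothing but 4 survives at r1c2. So r1c2=4.
Step 40. [r9c4∈{2}] r9c4 has the single candidate 2, so r9c4=2.
Step 41. [r4c7∈{4}] only 4 remains possible at r4c7, so r4c7=4.
Step 42. [r2c6∈{5}] r2c6 is down to just 5 ⇒ r2c6=5.
Step 43. [r6c7∈{6}] r6c7's peers cover all but 6 ⇒ r6c7=6.
Step 44. [r5c4∈{4}] nothing but 4 survives at r5c4. So r5c4=4.
Step 45. [r9c3∈{4}] nothing but 4 survives at r9c3. So r9c3=4.
Step 46. [r5c5∈{1}] r5c5 is down to just 1 ⇒ r5c5=1.
Step 47. [r3c1∈{6}] r3c1 is down to just 6. So r3c1=6.

Answer: 8 4 2 9 7 6 3 5 1 / 9 3 1 8 2 5 7 6 4 / 6 7 5 1 4 3 9 8 2 / 2 1 3 5 6 8 4 9 7 / 5 6 7 4 1 9 8 2 3 / 4 9 8 7 3 2 6 1 5 / 3 2 9 6 5 7 1 4 8 / 1 5 6 3 8 4 2 7 9 / 7 8 4 2 9 1 5 3 6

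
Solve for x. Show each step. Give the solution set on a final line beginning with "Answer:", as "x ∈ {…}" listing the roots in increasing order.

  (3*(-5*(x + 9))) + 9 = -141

Step 1. [(3*(-5*(x + 9))) + 9 = -141] common factor 3 (LHS and -141) — divide through ⇒ factor: (-5*(x + 9)) + 3 = -47.
Step 2. [(-5*(x + 9)) + 3 = -47] subtract 3: x sits inside (… + 3). So sub: -5*(x + 9) = -50.
Step 3. [-5*(x + 9) = -50] leading coefficient -5: divide by -5 ⇒ div: x + 9 = 10.
Step 4. [x + 9 = 10] the outer +9 inverts by subtracting 9, so sub: x = 1.

Answer: x ∈ {1}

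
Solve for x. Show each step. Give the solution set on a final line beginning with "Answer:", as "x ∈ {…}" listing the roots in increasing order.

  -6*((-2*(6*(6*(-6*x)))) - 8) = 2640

Step 1. [-6*((-2*(6*(6*(-6*x)))) - 8) = 2640] leading coefficient -6: divide by -6 ⇒ div: (-2*(6*(6*(-6*x)))) - 8 = -440.
Step 2. [(-2*(6*(6*(-6*x)))) - 8 = -440] peel the -8: add 8 from each side, so sub: -2*(6*(6*(-6*x))) = -432.
Step 3. [-2*(6*(6*(-6*x))) = -432] leading coefficient -2: divide by -2, so div: 6*(6*(-6*x)) = 216.
Step 4. [6*(6*(-6*x)) = 216] LHS = 6·(…); ÷6 both sides. So div: 6*(-6*x) = 36.
Step 5. [6*(-6*x) = 36] divide by the outer 6. So div: -6*x = 6.
Step 6. [-6*x = 6] leading coefficient -6: divide by -6. So div: x = -1.

Answer: x ∈ {-1}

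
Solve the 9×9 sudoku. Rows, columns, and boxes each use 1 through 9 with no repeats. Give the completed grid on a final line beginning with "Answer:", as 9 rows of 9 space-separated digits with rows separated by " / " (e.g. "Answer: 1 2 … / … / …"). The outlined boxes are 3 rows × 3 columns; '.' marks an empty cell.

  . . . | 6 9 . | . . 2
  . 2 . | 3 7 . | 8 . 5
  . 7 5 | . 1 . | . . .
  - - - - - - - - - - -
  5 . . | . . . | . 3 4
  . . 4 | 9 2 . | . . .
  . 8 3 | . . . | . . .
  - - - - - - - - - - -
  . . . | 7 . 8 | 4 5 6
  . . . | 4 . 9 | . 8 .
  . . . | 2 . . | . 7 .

Step 1. [r9c6∈{1,3,5,6}] 1 has one home in box 8: r9c6, so r9c6=1.
Step 2. [r8c7∈{1,2,3}] box 9 places 2 nowhere but r8c7 ⇒ r8c7=2.
Step 3. [r4c3∈{1,2,6,7,9}] r4c3 is the only open cell in row 4 admitting 2, so r4c3=2.
Step 4. [r8c9∈{1,3}] across box 9, 1 lands solely at r8c9 ⇒ r8c9=1.
Step 5. [r2c6∈{4}] r2c6 has the single candidate 4. So r2c6=4.
Step 6. [r6c4∈{1,5}] in col 4, 5 fits only at r6c4. So r6c4=5.
Step 7. [r1c7∈{1,3,7}] row 1 places 7 nowhere but r1c7. So r1c7=7.
Step 8. [r7c5∈{3}] only 3 remains possible at r7c5 ⇒ r7c5=3.
Step 9. [r4c4∈{1,8}] across col 4, 1 lands solely at r4c4 ⇒ r4c4=1.
Step 10. [r4c6∈{6,7}] r4c6 is the only open cell in row 4 admitting 7 ⇒ r4c6=7.
Step 11. [r6c6∈{6}] only 6 remains possible at r6c6. So r6c6=6.
Step 12. [r6c8∈{1,2,9}] row 6 places 2 nowhere but r6c8, so r6c8=2.
Step 13. [r8c3∈{6,7}] 7 has one home in col 3: r8c3, so r8c3=7.
Step 14. [r7c1∈{1,2,9}] r7c1 is the only open cell in row 7 admitting 2. So r7c1=2.
Step 15. [r5c7∈{1,5,6}] 5 has one home in row 5: r5c7, so r5c7=5.
Step 16. [r6c7∈{1,9}] 1 has one home in col 7: r6c7. So r6c7=1.
Step 17. [r5c8∈{6}] r5c8 has the single candidate 6 ⇒ r5c8=6.
Step 18. [r4c7∈{9}] only 9 remains possible at r4c7. So r4c7=9.
Step 19. [r9c9∈{3,9}] across box 9, 9 lands solely at r9c9, so r9c9=9.
Step 20. [r9c7∈{3}] r9c7 has the single candidate 3 ⇒ r9c7=3.
Step 21. [r5c2∈{1}] r5c2 has the single candidate 1, so r5c2=1.
Step 22. [r7c3∈{1,9}] 1 has one home in row 7: r7c3 ⇒ r7c3=1.
Step 23. [r2c3∈{6,9}] across col 3, 9 lands solely at r2c3, so r2c3=9.
Step 24. [r9c3∈{6,8}] 6 has one home in col 3: r9c3, so r9c3=6.
Step 25. [r8c1∈{3}] nothing but 3 survives at r8c1, so r8c1=3.
Step 26. [r9c1∈{4,8}] r9c1 is the only open cell in row 9 admitting 8. So r9c1=8.
Step 27. [r2c1∈{1,6}] r2c1 is the only open cell in row 2 admitting 6, so r2c1=6.
Step 28. [r3c1∈{4}] r3c1 is down to just 4 ⇒ r3c1=4.
Step 29. [r8c2∈{5}] nothing but 5 survives at r8c2, so r8c2=5.
Step 30. [r5c1∈{7}] nothing but 7 survives at r5c1, so r5c1=7.
Step 31. [r1c8∈{1,4}] row 1 places 4 nowhere but r1c8, so r1c8=4.
Step 32. [r9c5∈{5}] r9c5's peers cover all but 5. So r9c5=5.
Step 33. [r3c6∈{2}] r3c6 has the single candidate 2 ⇒ r3c6=2.
Step 34. [r3c4∈{8}] only 8 remains possible at r3c4. So r3c4=8.
Step 35. [r8c5∈{6}] only 6 remains possible at r8c5 ⇒ r8c5=6.
Step 36. [r4c5∈{8}] r4c5 is down to just 8 ⇒ r4c5=8.
Step 37. [r3c9∈{3}] only 3 remains possible at r3c9, so r3c9=3.
Step 38. [r1c2∈{3}] r1c2 has the single candidate 3 ⇒ r1c2=3.
Step 39. [r9c2∈{4}] r9c2 has the single candidate 4 ⇒ r9c2=4.
Step 40. [r5c9∈{8}] r5c9 has the single candidate 8. So r5c9=8.
Step 41. [r6c5∈{4}] only 4 remains possible at r6c5 ⇒ r6c5=4.
Step 42. [r3c8∈{9}] nothing but 9 survives at r3c8, so r3c8=9.
Step 43. [r6c9∈{7}] r6c9's peers cover all but 7. So r6c9=7.
Step 44. [r5c6∈{3}] nothing but 3 survives at r5c6. So r5c6=3.
Step 45. [r7c2∈{9}] nothing but 9 survives at r7c2. So r7c2=9.
Step 46. [r1c6∈{5}] nothing but 5 survives at r1c6, so r1c6=5.
Step 47. [r4c2∈{6}] only 6 remains possible at r4c2 ⇒ r4c2=6.
Step 48. [r1c3∈{8}] nothing but 8 survives at r1c3 ⇒ r1c3=8.
Step 49. [r6c1∈{9}] r6c1's peers cover all but 9. So r6c1=9.
Step 50. [r1c1∈{1}] r1c1 has the single candidate 1, so r1c1=1.
Step 51. [r2c8∈{1}] r2c8 is down to just 1, so r2c8=1.
Step 52. [r3c7∈{6}] only 6 remains possible at r3c7, so r3c7=6.

Answer: 1 3 8 6 9 5 7 4 2 / 6 2 9 3 7 4 8 1 5 / 4 7 5 8 1 2 6 9 3 / 5 6 2 1 8 7 9 3 4 / 7 1 4 9 2 3 5 6 8 / 9 8 3 5 4 6 1 2 7 / 2 9 1 7 3 8 4 5 6 / 3 5 7 4 6 9 2 8 1 / 8 4 6 2 5 1 3 7 9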